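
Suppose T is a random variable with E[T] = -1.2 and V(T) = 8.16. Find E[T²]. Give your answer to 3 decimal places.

E[T²] = V(T) + (E[T])² = 8.16 + (-1.2)² = 9.6

9.600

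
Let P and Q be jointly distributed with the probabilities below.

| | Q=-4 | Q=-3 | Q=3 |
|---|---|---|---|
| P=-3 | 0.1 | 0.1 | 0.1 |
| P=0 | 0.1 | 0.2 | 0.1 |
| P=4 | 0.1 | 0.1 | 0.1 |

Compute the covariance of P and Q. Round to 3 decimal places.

0.050

E[P] = 0.3,  E[Q] = -1.5
E[PQ] = -0.4
Cov(P,Q) = E[PQ] − E[P]E[Q] = -0.4 − (0.3)(-1.5) = 0.05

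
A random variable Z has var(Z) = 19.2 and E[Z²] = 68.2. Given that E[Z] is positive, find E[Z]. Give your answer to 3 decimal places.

(E[Z])² = E[Z²] − var(Z) = 68.2 − 19.2 = 49
E[Z] = √49 = 7

7.000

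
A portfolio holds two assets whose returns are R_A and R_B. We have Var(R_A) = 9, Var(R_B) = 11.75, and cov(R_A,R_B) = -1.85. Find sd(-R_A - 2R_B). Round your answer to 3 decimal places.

Var(-R_A - 2R_B) = (-1)²·Var(R_A) + (-2)²·Var(R_B) + 2·(-1)·(-2)·cov(R_A,R_B)
= 1·9 + 4·11.75 + 4·-1.85 = 48.6
sd(-R_A - 2R_B) = √48.6 ≈ 6.971

6.971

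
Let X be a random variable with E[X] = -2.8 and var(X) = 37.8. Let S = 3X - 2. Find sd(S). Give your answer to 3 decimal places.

var(3X - 2) = (3)²·37.8 = 340.2
sd(S) = √340.2 ≈ 18.445

18.445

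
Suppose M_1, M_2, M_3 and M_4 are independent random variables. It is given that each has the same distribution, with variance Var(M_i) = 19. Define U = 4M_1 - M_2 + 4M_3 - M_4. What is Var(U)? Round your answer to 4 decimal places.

By independence, Var(U) = (4)²Var(M_1) + (-1)²Var(M_2) + (4)²Var(M_3) + (-1)²Var(M_4)
= (4)²·19 + (-1)²·19 + (4)²·19 + (-1)²·19 = 646

646.0000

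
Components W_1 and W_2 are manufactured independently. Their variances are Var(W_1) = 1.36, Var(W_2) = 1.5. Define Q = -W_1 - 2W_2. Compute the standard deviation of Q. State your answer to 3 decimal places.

By independence, Var(Q) = (-1)²Var(W_1) + (-2)²Var(W_2)
= (-1)²·1.36 + (-2)²·1.5 = 7.36
σ(Q) = √7.36 ≈ 2.713

2.713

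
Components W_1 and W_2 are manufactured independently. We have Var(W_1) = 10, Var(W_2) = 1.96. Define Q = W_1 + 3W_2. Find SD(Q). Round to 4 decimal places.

By independence, Var(Q) = (1)²Var(W_1) + (3)²Var(W_2)
= (1)²·10 + (3)²·1.96 = 27.64
SD(Q) = √27.64 ≈ 5.2574

5.2574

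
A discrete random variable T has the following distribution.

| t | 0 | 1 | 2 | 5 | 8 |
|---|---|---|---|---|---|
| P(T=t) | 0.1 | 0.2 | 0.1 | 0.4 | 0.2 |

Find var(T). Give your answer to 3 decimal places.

7.400

E[T] = (0)(0.1) + (1)(0.2) + (2)(0.1) + (5)(0.4) + (8)(0.2) = 4
E[T²] = (0)²(0.1) + (1)²(0.2) + (2)²(0.1) + (5)²(0.4) + (8)²(0.2) = 23.4
var(T) = E[T²] − (E[T])² = 23.4 − (4)² = 7.4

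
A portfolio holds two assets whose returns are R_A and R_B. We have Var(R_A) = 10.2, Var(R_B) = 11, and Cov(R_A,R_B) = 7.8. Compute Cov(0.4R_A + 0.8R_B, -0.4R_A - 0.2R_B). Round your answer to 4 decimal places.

-6.5120

Cov(0.4R_A + 0.8R_B, -0.4R_A - 0.2R_B) = (0.4)(-0.4)Var(R_A) + (0.8)(-0.2)Var(R_B) + [(0.4)(-0.2) + (0.8)(-0.4)]Cov(R_A,R_B)
= -0.16·10.2 + -0.16·11 + -0.4·7.8 = -6.512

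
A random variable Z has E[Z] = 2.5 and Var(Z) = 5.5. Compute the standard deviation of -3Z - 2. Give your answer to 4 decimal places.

7.0356

Var(-3Z - 2) = (-3)²·5.5 = 49.5
sd(-3Z - 2) = √49.5 ≈ 7.0356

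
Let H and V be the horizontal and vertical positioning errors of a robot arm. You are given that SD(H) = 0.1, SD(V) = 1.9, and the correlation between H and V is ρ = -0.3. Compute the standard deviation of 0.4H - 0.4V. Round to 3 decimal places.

0.773

Var(H) = (0.1)² = 0.01;  Var(V) = (1.9)² = 3.61
Cov(H,V) = ρ·SD(H)·SD(V) = -0.3·0.1·1.9 = -0.057
Var(0.4H - 0.4V) = (0.4)²·Var(H) + (-0.4)²·Var(V) + 2·(0.4)·(-0.4)·Cov(H,V)
= 0.16·0.01 + 0.16·3.61 + -0.32·-0.057 = 0.59744
SD(0.4H - 0.4V) = √0.59744 ≈ 0.773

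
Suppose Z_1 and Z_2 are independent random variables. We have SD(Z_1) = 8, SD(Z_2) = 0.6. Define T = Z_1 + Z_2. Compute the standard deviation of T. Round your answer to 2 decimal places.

8.02

var(Z_1) = 64, var(Z_2) = 0.36
By independence, var(T) = (1)²var(Z_1) + (1)²var(Z_2)
= (1)²·64 + (1)²·0.36 = 64.36
SD(T) = √64.36 ≈ 8.02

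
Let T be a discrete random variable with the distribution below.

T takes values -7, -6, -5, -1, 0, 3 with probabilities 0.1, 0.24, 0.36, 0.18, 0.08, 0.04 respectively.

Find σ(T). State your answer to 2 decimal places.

2.66

E[T] = (-7)(0.1) + (-6)(0.24) + (-5)(0.36) + (-1)(0.18) + (0)(0.08) + (3)(0.04) = -4
E[T²] = (-7)²(0.1) + (-6)²(0.24) + (-5)²(0.36) + (-1)²(0.18) + (0)²(0.08) + (3)²(0.04) = 23.08
Var(T) = E[T²] − (E[T])² = 23.08 − (-4)² = 7.08
σ(T) = √7.08 ≈ 2.66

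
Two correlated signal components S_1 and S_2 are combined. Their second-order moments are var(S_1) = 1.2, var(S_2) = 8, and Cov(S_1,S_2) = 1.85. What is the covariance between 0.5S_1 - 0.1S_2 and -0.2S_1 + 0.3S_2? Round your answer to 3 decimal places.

Cov(0.5S_1 - 0.1S_2, -0.2S_1 + 0.3S_2) = (0.5)(-0.2)var(S_1) + (-0.1)(0.3)var(S_2) + [(0.5)(0.3) + (-0.1)(-0.2)]Cov(S_1,S_2)
= -0.1·1.2 + -0.03·8 + 0.17·1.85 = -0.0455

-0.046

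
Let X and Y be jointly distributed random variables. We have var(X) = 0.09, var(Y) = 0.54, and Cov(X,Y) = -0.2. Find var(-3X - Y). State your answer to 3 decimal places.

var(-3X - Y) = (-3)²·var(X) + (-1)²·var(Y) + 2·(-3)·(-1)·Cov(X,Y)
= 9·0.09 + 1·0.54 + 6·-0.2 = 0.15

0.150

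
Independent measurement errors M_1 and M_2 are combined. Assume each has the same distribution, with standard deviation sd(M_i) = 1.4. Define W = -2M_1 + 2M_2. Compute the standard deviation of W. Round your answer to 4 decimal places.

Var(M_i) = (1.4)² = 1.96
By independence, Var(W) = (-2)²Var(M_1) + (2)²Var(M_2)
= (-2)²·1.96 + (2)²·1.96 = 15.68
sd(W) = √15.68 ≈ 3.9598

3.9598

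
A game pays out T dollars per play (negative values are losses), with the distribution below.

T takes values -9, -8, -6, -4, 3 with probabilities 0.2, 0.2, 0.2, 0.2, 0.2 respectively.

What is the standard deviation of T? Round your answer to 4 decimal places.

4.2615

E[T] = (-9)(0.2) + (-8)(0.2) + (-6)(0.2) + (-4)(0.2) + (3)(0.2) = -4.8
E[T²] = (-9)²(0.2) + (-8)²(0.2) + (-6)²(0.2) + (-4)²(0.2) + (3)²(0.2) = 41.2
V(T) = E[T²] − (E[T])² = 41.2 − (-4.8)² = 18.16
SD(T) = √18.16 ≈ 4.2615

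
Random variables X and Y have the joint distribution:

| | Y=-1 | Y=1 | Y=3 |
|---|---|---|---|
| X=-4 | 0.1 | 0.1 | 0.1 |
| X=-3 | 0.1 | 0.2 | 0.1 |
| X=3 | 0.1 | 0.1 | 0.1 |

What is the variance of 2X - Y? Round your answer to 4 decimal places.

37.8000

E[X] = -1.5,  E[Y] = 1,  E[XY] = -1.5
Var(X) = 11.1 − (-1.5)² = 8.85;  Var(Y) = 3.4 − (1)² = 2.4
Cov(X,Y) = -1.5 − (-1.5)(1) = 0
Var(2X - Y) = (2)²·8.85 + (-1)²·2.4 + 2·(2)·(-1)·0 = 37.8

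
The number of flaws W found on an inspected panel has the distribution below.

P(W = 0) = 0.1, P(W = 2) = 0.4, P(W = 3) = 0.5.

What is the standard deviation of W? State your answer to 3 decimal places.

0.900

E[W] = (0)(0.1) + (2)(0.4) + (3)(0.5) = 2.3
E[W²] = (0)²(0.1) + (2)²(0.4) + (3)²(0.5) = 6.1
Var(W) = E[W²] − (E[W])² = 6.1 − (2.3)² = 0.81
SD(W) = √0.81 ≈ 0.900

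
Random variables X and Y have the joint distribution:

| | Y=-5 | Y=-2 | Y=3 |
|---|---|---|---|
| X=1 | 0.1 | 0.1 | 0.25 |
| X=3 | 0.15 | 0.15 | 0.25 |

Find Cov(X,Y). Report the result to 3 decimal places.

-0.325

E[X] = 2.1,  E[Y] = -0.25
E[XY] = -0.85
Cov(X,Y) = E[XY] − E[X]E[Y] = -0.85 − (2.1)(-0.25) = -0.325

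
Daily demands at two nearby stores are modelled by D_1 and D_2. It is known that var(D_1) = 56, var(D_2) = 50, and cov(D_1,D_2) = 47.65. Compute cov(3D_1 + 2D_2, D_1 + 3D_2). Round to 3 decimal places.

992.150

cov(3D_1 + 2D_2, D_1 + 3D_2) = (3)(1)var(D_1) + (2)(3)var(D_2) + [(3)(3) + (2)(1)]cov(D_1,D_2)
= 3·56 + 6·50 + 11·47.65 = 992.15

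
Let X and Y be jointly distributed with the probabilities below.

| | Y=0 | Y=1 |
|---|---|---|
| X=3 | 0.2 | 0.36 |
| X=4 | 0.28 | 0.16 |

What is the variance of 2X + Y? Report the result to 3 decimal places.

0.960

E[X] = 3.44,  E[Y] = 0.52,  E[XY] = 1.72
var(X) = 12.08 − (3.44)² = 0.2464;  var(Y) = 0.52 − (0.52)² = 0.2496
cov(X,Y) = 1.72 − (3.44)(0.52) = -0.0688
var(2X + Y) = (2)²·0.2464 + (1)²·0.2496 + 2·(2)·(1)·-0.0688 = 0.96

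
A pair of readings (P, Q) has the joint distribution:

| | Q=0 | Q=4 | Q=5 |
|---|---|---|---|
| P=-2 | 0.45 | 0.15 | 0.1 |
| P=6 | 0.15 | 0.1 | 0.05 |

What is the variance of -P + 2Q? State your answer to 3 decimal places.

28.190

E[P] = 0.4,  E[Q] = 1.75,  E[PQ] = 1.7
Var(P) = 13.6 − (0.4)² = 13.44;  Var(Q) = 7.75 − (1.75)² = 4.6875
cov(P,Q) = 1.7 − (0.4)(1.75) = 1
Var(-P + 2Q) = (-1)²·13.44 + (2)²·4.6875 + 2·(-1)·(2)·1 = 28.19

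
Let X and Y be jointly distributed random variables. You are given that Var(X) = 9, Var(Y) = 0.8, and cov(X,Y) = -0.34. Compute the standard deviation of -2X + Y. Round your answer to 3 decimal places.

Var(-2X + Y) = (-2)²·Var(X) + (1)²·Var(Y) + 2·(-2)·(1)·cov(X,Y)
= 4·9 + 1·0.8 + -4·-0.34 = 38.16
sd(-2X + Y) = √38.16 ≈ 6.177

6.177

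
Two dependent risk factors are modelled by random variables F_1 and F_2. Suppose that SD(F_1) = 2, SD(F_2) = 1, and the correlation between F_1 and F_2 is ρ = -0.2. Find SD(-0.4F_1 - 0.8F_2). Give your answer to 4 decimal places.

1.0119

var(F_1) = (2)² = 4;  var(F_2) = (1)² = 1
Cov(F_1,F_2) = ρ·SD(F_1)·SD(F_2) = -0.2·2·1 = -0.4
var(-0.4F_1 - 0.8F_2) = (-0.4)²·var(F_1) + (-0.8)²·var(F_2) + 2·(-0.4)·(-0.8)·Cov(F_1,F_2)
= 0.16·4 + 0.64·1 + 0.64·-0.4 = 1.024
SD(-0.4F_1 - 0.8F_2) = √1.024 ≈ 1.0119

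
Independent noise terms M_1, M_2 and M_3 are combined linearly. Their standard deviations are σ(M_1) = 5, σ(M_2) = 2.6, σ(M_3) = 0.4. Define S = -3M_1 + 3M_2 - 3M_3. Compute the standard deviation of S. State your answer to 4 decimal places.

V(M_1) = 25, V(M_2) = 6.76, V(M_3) = 0.16
By independence, V(S) = (-3)²V(M_1) + (3)²V(M_2) + (-3)²V(M_3)
= (-3)²·25 + (3)²·6.76 + (-3)²·0.16 = 287.28
σ(S) = √287.28 ≈ 16.9493

16.9493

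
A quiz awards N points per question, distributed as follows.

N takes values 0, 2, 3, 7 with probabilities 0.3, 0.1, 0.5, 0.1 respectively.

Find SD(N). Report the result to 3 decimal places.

E[N] = (0)(0.3) + (2)(0.1) + (3)(0.5) + (7)(0.1) = 2.4
E[N²] = (0)²(0.3) + (2)²(0.1) + (3)²(0.5) + (7)²(0.1) = 9.8
Var(N) = E[N²] − (E[N])² = 9.8 − (2.4)² = 4.04
SD(N) = √4.04 ≈ 2.010

2.010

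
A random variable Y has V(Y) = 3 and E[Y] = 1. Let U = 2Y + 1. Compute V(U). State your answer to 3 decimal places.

12.000

V(2Y + 1) = (2)²·V(Y) = 4·3 = 12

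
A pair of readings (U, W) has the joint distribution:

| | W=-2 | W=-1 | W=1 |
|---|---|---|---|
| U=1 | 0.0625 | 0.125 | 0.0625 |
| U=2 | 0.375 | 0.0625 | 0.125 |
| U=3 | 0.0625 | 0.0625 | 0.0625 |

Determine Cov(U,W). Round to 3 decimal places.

E[U] = 1.9375,  E[W] = -1
E[UW] = -1.9375
Cov(U,W) = E[UW] − E[U]E[W] = -1.9375 − (1.9375)(-1) = 0

0.000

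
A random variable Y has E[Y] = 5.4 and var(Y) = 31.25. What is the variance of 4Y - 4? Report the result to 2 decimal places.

500.00

var(4Y - 4) = (4)²·var(Y) = 16·31.25 = 500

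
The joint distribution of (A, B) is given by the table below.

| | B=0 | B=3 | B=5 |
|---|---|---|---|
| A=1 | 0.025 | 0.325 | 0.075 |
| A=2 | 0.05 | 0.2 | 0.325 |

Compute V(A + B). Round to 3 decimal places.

E[A] = 1.575,  E[B] = 3.575,  E[AB] = 5.8
V(A) = 2.725 − (1.575)² = 0.244375;  V(B) = 14.725 − (3.575)² = 1.944375
Cov(A,B) = 5.8 − (1.575)(3.575) = 0.169375
V(A + B) = (1)²·0.244375 + (1)²·1.944375 + 2·(1)·(1)·0.169375 = 2.5275

2.528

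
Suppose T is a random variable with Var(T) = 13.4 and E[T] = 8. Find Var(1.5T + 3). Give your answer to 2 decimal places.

30.15

Var(1.5T + 3) = (1.5)²·Var(T) = 2.25·13.4 = 30.15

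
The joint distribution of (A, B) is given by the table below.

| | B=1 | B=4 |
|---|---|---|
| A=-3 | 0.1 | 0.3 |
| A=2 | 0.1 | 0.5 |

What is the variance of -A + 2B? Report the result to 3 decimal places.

E[A] = 0,  E[B] = 3.4,  E[AB] = 0.3
Var(A) = 6 − (0)² = 6;  Var(B) = 13 − (3.4)² = 1.44
cov(A,B) = 0.3 − (0)(3.4) = 0.3
Var(-A + 2B) = (-1)²·6 + (2)²·1.44 + 2·(-1)·(2)·0.3 = 10.56

10.560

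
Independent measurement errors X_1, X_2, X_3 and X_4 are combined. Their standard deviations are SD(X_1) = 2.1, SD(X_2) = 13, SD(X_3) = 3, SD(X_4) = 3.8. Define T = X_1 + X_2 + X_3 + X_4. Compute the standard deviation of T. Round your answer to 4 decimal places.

14.0303

var(X_1) = 4.41, var(X_2) = 169, var(X_3) = 9, var(X_4) = 14.44
By independence, var(T) = (1)²var(X_1) + (1)²var(X_2) + (1)²var(X_3) + (1)²var(X_4)
= (1)²·4.41 + (1)²·169 + (1)²·9 + (1)²·14.44 = 196.85
SD(T) = √196.85 ≈ 14.0303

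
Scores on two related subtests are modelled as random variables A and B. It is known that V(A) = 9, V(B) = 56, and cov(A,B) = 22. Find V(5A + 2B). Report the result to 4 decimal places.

889.0000

V(5A + 2B) = (5)²·V(A) + (2)²·V(B) + 2·(5)·(2)·cov(A,B)
= 25·9 + 4·56 + 20·22 = 889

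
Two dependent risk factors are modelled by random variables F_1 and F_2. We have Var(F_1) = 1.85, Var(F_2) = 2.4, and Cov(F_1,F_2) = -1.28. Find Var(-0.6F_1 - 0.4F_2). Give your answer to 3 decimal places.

Var(-0.6F_1 - 0.4F_2) = (-0.6)²·Var(F_1) + (-0.4)²·Var(F_2) + 2·(-0.6)·(-0.4)·Cov(F_1,F_2)
= 0.36·1.85 + 0.16·2.4 + 0.48·-1.28 = 0.4356

0.436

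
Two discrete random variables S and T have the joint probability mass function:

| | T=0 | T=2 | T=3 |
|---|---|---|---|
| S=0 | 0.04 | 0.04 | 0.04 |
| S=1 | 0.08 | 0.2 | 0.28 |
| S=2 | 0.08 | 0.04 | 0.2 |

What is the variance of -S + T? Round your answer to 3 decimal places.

1.594

E[S] = 1.2,  E[T] = 2.12,  E[ST] = 2.6
Var(S) = 1.84 − (1.2)² = 0.4;  Var(T) = 5.8 − (2.12)² = 1.3056
Cov(S,T) = 2.6 − (1.2)(2.12) = 0.056
Var(-S + T) = (-1)²·0.4 + (1)²·1.3056 + 2·(-1)·(1)·0.056 = 1.5936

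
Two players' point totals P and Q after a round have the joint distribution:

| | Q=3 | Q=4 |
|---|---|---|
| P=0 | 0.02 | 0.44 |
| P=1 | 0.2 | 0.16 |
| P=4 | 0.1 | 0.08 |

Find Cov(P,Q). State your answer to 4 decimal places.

-0.2544

E[P] = 1.08,  E[Q] = 3.68
E[PQ] = 3.72
Cov(P,Q) = E[PQ] − E[P]E[Q] = 3.72 − (1.08)(3.68) = -0.2544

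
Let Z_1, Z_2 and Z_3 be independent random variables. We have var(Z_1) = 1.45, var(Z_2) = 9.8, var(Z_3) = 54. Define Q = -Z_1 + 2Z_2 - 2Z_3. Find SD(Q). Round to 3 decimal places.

By independence, var(Q) = (-1)²var(Z_1) + (2)²var(Z_2) + (-2)²var(Z_3)
= (-1)²·1.45 + (2)²·9.8 + (-2)²·54 = 256.65
SD(Q) = √256.65 ≈ 16.020

16.020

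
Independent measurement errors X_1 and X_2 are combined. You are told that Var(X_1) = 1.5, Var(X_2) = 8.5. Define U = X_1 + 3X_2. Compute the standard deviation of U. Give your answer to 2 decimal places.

By independence, Var(U) = (1)²Var(X_1) + (3)²Var(X_2)
= (1)²·1.5 + (3)²·8.5 = 78
σ(U) = √78 ≈ 8.83

8.83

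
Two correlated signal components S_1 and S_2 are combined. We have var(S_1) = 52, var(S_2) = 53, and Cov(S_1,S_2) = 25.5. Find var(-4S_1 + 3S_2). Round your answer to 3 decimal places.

697.000

var(-4S_1 + 3S_2) = (-4)²·var(S_1) + (3)²·var(S_2) + 2·(-4)·(3)·Cov(S_1,S_2)
= 16·52 + 9·53 + -24·25.5 = 697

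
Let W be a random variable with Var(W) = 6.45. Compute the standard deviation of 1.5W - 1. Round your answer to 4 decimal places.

Var(1.5W - 1) = (1.5)²·6.45 = 14.5125
σ(1.5W - 1) = √14.5125 ≈ 3.8095

3.8095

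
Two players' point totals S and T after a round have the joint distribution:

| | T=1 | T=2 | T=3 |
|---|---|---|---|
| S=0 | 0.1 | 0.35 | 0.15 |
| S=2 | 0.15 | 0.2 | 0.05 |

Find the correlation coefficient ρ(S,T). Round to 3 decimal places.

E[S] = 0.8,  E[T] = 1.95
E[ST] = 1.4
Cov(S,T) = E[ST] − E[S]E[T] = 1.4 − (0.8)(1.95) = -0.16
Var(S) = 0.96,  Var(T) = 0.4475
ρ = -0.16 / √(0.96·0.4475) ≈ -0.244

-0.244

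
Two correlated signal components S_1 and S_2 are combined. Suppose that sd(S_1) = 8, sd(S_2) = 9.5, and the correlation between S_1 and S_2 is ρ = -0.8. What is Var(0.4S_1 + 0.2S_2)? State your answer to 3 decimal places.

4.122

Var(S_1) = (8)² = 64;  Var(S_2) = (9.5)² = 90.25
Cov(S_1,S_2) = ρ·sd(S_1)·sd(S_2) = -0.8·8·9.5 = -60.8
Var(0.4S_1 + 0.2S_2) = (0.4)²·Var(S_1) + (0.2)²·Var(S_2) + 2·(0.4)·(0.2)·Cov(S_1,S_2)
= 0.16·64 + 0.04·90.25 + 0.16·-60.8 = 4.122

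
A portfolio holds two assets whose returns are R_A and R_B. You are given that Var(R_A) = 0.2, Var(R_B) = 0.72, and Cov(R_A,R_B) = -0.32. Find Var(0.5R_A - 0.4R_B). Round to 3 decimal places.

Var(0.5R_A - 0.4R_B) = (0.5)²·Var(R_A) + (-0.4)²·Var(R_B) + 2·(0.5)·(-0.4)·Cov(R_A,R_B)
= 0.25·0.2 + 0.16·0.72 + -0.4·-0.32 = 0.2932

0.293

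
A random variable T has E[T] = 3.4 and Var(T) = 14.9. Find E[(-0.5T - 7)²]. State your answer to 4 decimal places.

E[-0.5T - 7] = -0.5·3.4 − 7 = -8.7
Var(-0.5T - 7) = (-0.5)²·14.9 = 3.725
E[(-0.5T - 7)²] = Var((-0.5T - 7)) + (E[(-0.5T - 7)])² = 3.725 + (-8.7)² = 79.415

79.4150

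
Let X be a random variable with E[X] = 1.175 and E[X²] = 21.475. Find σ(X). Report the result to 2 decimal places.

Var(X) = 21.475 − (1.175)² = 20.094375
σ(X) = √20.094375 ≈ 4.48

4.48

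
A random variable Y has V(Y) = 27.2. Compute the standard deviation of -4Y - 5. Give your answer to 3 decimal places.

20.861

V(-4Y - 5) = (-4)²·27.2 = 435.2
sd(-4Y - 5) = √435.2 ≈ 20.861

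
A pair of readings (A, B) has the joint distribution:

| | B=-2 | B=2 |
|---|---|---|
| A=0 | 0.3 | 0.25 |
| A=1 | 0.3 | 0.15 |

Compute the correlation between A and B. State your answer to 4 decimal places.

-0.1231

E[A] = 0.45,  E[B] = -0.4
E[AB] = -0.3
Cov(A,B) = E[AB] − E[A]E[B] = -0.3 − (0.45)(-0.4) = -0.12
Var(A) = 0.2475,  Var(B) = 3.84
ρ = -0.12 / √(0.2475·3.84) ≈ -0.1231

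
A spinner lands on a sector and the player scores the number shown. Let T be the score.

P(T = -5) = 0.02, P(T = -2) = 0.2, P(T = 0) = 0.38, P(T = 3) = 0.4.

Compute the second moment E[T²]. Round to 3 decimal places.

E[T²] = (-5)²(0.02) + (-2)²(0.2) + (0)²(0.38) + (3)²(0.4) = 4.9

4.900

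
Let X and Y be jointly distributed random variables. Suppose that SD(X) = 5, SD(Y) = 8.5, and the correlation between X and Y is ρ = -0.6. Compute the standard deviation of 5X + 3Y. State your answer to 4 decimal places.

V(X) = (5)² = 25;  V(Y) = (8.5)² = 72.25
cov(X,Y) = ρ·SD(X)·SD(Y) = -0.6·5·8.5 = -25.5
V(5X + 3Y) = (5)²·V(X) + (3)²·V(Y) + 2·(5)·(3)·cov(X,Y)
= 25·25 + 9·72.25 + 30·-25.5 = 510.25
SD(5X + 3Y) = √510.25 ≈ 22.5887

22.5887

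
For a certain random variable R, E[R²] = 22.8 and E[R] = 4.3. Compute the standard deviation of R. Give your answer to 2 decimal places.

2.08

Var(R) = 22.8 − (4.3)² = 4.31
SD(R) = √4.31 ≈ 2.08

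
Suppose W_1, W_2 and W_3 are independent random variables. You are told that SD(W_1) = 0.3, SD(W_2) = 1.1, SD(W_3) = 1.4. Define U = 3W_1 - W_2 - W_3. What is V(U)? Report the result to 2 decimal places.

3.98

V(W_1) = 0.09, V(W_2) = 1.21, V(W_3) = 1.96
By independence, V(U) = (3)²V(W_1) + (-1)²V(W_2) + (-1)²V(W_3)
= (3)²·0.09 + (-1)²·1.21 + (-1)²·1.96 = 3.98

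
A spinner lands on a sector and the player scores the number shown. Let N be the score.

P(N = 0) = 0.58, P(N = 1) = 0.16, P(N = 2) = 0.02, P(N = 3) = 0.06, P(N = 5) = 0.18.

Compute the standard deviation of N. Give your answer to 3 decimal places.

E[N] = (0)(0.58) + (1)(0.16) + (2)(0.02) + (3)(0.06) + (5)(0.18) = 1.28
E[N²] = (0)²(0.58) + (1)²(0.16) + (2)²(0.02) + (3)²(0.06) + (5)²(0.18) = 5.28
V(N) = E[N²] − (E[N])² = 5.28 − (1.28)² = 3.6416
SD(N) = √3.6416 ≈ 1.908

1.908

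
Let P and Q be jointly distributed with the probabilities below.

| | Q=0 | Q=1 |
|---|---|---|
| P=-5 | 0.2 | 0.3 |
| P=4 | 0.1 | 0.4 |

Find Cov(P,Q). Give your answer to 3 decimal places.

E[P] = -0.5,  E[Q] = 0.7
E[PQ] = 0.1
Cov(P,Q) = E[PQ] − E[P]E[Q] = 0.1 − (-0.5)(0.7) = 0.45

0.450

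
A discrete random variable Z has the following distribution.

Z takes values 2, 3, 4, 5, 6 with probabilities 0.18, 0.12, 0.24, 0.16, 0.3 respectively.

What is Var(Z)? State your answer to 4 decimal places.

2.1216

E[Z] = (2)(0.18) + (3)(0.12) + (4)(0.24) + (5)(0.16) + (6)(0.3) = 4.28
E[Z²] = (2)²(0.18) + (3)²(0.12) + (4)²(0.24) + (5)²(0.16) + (6)²(0.3) = 20.44
Var(Z) = E[Z²] − (E[Z])² = 20.44 − (4.28)² = 2.1216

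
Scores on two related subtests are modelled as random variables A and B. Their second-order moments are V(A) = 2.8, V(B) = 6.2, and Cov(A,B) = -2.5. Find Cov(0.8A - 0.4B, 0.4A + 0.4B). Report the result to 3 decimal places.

-0.496

Cov(0.8A - 0.4B, 0.4A + 0.4B) = (0.8)(0.4)V(A) + (-0.4)(0.4)V(B) + [(0.8)(0.4) + (-0.4)(0.4)]Cov(A,B)
= 0.32·2.8 + -0.16·6.2 + 0.16·-2.5 = -0.496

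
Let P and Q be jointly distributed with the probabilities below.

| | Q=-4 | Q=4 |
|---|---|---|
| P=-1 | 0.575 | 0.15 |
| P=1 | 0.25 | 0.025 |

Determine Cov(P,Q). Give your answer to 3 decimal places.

E[P] = -0.45,  E[Q] = -2.6
E[PQ] = 0.8
Cov(P,Q) = E[PQ] − E[P]E[Q] = 0.8 − (-0.45)(-2.6) = -0.37

-0.370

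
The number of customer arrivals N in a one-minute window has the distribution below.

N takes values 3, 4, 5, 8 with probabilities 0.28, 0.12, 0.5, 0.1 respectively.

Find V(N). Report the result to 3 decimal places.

1.996

E[N] = (3)(0.28) + (4)(0.12) + (5)(0.5) + (8)(0.1) = 4.62
E[N²] = (3)²(0.28) + (4)²(0.12) + (5)²(0.5) + (8)²(0.1) = 23.34
V(N) = E[N²] − (E[N])² = 23.34 − (4.62)² = 1.9956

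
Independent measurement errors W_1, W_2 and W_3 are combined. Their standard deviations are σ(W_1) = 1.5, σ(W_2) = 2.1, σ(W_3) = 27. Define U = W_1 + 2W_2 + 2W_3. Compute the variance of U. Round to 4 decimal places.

2935.8900

var(W_1) = 2.25, var(W_2) = 4.41, var(W_3) = 729
By independence, var(U) = (1)²var(W_1) + (2)²var(W_2) + (2)²var(W_3)
= (1)²·2.25 + (2)²·4.41 + (2)²·729 = 2935.89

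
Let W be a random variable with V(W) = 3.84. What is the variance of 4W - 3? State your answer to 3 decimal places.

61.440

V(4W - 3) = (4)²·V(W) = 16·3.84 = 61.44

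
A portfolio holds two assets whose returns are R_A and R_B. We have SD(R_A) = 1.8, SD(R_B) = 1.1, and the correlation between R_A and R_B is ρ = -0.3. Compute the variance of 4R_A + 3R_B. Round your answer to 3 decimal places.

48.474

var(R_A) = (1.8)² = 3.24;  var(R_B) = (1.1)² = 1.21
Cov(R_A,R_B) = ρ·SD(R_A)·SD(R_B) = -0.3·1.8·1.1 = -0.594
var(4R_A + 3R_B) = (4)²·var(R_A) + (3)²·var(R_B) + 2·(4)·(3)·Cov(R_A,R_B)
= 16·3.24 + 9·1.21 + 24·-0.594 = 48.474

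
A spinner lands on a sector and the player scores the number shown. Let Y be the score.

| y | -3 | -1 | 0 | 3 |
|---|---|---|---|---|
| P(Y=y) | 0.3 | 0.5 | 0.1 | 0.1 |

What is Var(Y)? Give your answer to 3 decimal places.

E[Y] = (-3)(0.3) + (-1)(0.5) + (0)(0.1) + (3)(0.1) = -1.1
E[Y²] = (-3)²(0.3) + (-1)²(0.5) + (0)²(0.1) + (3)²(0.1) = 4.1
Var(Y) = E[Y²] − (E[Y])² = 4.1 − (-1.1)² = 2.89

2.890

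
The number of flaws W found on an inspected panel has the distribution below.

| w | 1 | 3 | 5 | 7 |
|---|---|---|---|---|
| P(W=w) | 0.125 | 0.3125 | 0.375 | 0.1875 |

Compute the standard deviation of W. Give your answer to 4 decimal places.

1.8540

E[W] = (1)(0.125) + (3)(0.3125) + (5)(0.375) + (7)(0.1875) = 4.25
E[W²] = (1)²(0.125) + (3)²(0.3125) + (5)²(0.375) + (7)²(0.1875) = 21.5
Var(W) = E[W²] − (E[W])² = 21.5 − (4.25)² = 3.4375
σ(W) = √3.4375 ≈ 1.8540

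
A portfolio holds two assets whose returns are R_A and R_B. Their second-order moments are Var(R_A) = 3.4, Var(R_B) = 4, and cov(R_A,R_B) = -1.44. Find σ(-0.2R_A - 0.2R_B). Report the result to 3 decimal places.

Var(-0.2R_A - 0.2R_B) = (-0.2)²·Var(R_A) + (-0.2)²·Var(R_B) + 2·(-0.2)·(-0.2)·cov(R_A,R_B)
= 0.04·3.4 + 0.04·4 + 0.08·-1.44 = 0.1808
σ(-0.2R_A - 0.2R_B) = √0.1808 ≈ 0.425

0.425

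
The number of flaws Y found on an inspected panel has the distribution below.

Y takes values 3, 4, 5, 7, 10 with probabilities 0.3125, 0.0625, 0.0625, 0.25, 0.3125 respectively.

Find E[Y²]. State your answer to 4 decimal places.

48.8750

E[Y²] = (3)²(0.3125) + (4)²(0.0625) + (5)²(0.0625) + (7)²(0.25) + (10)²(0.3125) = 48.875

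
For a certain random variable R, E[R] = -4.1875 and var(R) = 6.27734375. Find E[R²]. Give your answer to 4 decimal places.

23.8125

E[R²] = var(R) + (E[R])² = 6.27734375 + (-4.1875)² = 23.8125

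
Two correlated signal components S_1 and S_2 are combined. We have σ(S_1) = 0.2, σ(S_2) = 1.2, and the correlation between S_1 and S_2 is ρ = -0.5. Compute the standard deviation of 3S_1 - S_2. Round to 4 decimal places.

1.5875

var(S_1) = (0.2)² = 0.04;  var(S_2) = (1.2)² = 1.44
cov(S_1,S_2) = ρ·σ(S_1)·σ(S_2) = -0.5·0.2·1.2 = -0.12
var(3S_1 - S_2) = (3)²·var(S_1) + (-1)²·var(S_2) + 2·(3)·(-1)·cov(S_1,S_2)
= 9·0.04 + 1·1.44 + -6·-0.12 = 2.52
σ(3S_1 - S_2) = √2.52 ≈ 1.5875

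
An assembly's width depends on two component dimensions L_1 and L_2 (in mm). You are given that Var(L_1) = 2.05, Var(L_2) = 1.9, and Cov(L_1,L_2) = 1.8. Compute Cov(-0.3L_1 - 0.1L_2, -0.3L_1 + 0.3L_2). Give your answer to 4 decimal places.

0.0195

Cov(-0.3L_1 - 0.1L_2, -0.3L_1 + 0.3L_2) = (-0.3)(-0.3)Var(L_1) + (-0.1)(0.3)Var(L_2) + [(-0.3)(0.3) + (-0.1)(-0.3)]Cov(L_1,L_2)
= 0.09·2.05 + -0.03·1.9 + -0.06·1.8 = 0.0195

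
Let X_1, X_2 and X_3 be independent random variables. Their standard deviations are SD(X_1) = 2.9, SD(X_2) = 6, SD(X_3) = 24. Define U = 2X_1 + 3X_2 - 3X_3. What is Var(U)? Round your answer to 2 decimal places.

Var(X_1) = 8.41, Var(X_2) = 36, Var(X_3) = 576
By independence, Var(U) = (2)²Var(X_1) + (3)²Var(X_2) + (-3)²Var(X_3)
= (2)²·8.41 + (3)²·36 + (-3)²·576 = 5541.64

5541.64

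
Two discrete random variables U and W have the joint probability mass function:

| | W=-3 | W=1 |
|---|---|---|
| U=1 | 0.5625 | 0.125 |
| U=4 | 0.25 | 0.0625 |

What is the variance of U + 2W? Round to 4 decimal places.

E[U] = 1.9375,  E[W] = -2.25,  E[UW] = -4.3125
var(U) = 5.6875 − (1.9375)² = 1.93359375;  var(W) = 7.5 − (-2.25)² = 2.4375
Cov(U,W) = -4.3125 − (1.9375)(-2.25) = 0.046875
var(U + 2W) = (1)²·1.93359375 + (2)²·2.4375 + 2·(1)·(2)·0.046875 = 11.87109375

11.8711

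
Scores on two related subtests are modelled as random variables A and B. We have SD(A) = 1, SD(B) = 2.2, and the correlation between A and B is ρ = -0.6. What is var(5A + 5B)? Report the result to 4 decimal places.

80.0000

var(A) = (1)² = 1;  var(B) = (2.2)² = 4.84
Cov(A,B) = ρ·SD(A)·SD(B) = -0.6·1·2.2 = -1.32
var(5A + 5B) = (5)²·var(A) + (5)²·var(B) + 2·(5)·(5)·Cov(A,B)
= 25·1 + 25·4.84 + 50·-1.32 = 80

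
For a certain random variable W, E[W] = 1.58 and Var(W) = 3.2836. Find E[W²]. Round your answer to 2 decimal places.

E[W²] = Var(W) + (E[W])² = 3.2836 + (1.58)² = 5.78

5.78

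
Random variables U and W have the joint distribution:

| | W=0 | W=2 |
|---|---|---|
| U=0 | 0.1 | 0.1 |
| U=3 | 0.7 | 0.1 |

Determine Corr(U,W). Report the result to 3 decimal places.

E[U] = 2.4,  E[W] = 0.4
E[UW] = 0.6
Cov(U,W) = E[UW] − E[U]E[W] = 0.6 − (2.4)(0.4) = -0.36
Var(U) = 1.44,  Var(W) = 0.64
ρ = -0.36 / √(1.44·0.64) ≈ -0.375

-0.375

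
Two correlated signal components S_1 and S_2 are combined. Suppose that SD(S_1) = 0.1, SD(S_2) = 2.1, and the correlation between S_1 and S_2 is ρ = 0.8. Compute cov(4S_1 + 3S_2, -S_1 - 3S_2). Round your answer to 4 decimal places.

var(S_1) = (0.1)² = 0.01;  var(S_2) = (2.1)² = 4.41
cov(S_1,S_2) = ρ·SD(S_1)·SD(S_2) = 0.8·0.1·2.1 = 0.168
cov(4S_1 + 3S_2, -S_1 - 3S_2) = (4)(-1)var(S_1) + (3)(-3)var(S_2) + [(4)(-3) + (3)(-1)]cov(S_1,S_2)
= -4·0.01 + -9·4.41 + -15·0.168 = -42.25

-42.2500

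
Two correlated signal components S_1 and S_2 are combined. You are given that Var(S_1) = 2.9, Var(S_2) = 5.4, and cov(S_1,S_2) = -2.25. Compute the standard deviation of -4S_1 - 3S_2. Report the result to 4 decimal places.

6.4031

Var(-4S_1 - 3S_2) = (-4)²·Var(S_1) + (-3)²·Var(S_2) + 2·(-4)·(-3)·cov(S_1,S_2)
= 16·2.9 + 9·5.4 + 24·-2.25 = 41
SD(-4S_1 - 3S_2) = √41 ≈ 6.4031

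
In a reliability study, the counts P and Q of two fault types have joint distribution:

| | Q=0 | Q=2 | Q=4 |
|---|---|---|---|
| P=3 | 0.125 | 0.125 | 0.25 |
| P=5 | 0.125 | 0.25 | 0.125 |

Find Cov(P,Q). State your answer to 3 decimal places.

E[P] = 4,  E[Q] = 2.25
E[PQ] = 8.75
Cov(P,Q) = E[PQ] − E[P]E[Q] = 8.75 − (4)(2.25) = -0.25

-0.250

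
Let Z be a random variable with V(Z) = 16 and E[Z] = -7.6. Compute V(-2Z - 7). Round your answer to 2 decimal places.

64.00

V(-2Z - 7) = (-2)²·V(Z) = 4·16 = 64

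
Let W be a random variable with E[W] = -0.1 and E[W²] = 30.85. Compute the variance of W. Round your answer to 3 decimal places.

30.840

Var(W) = 30.85 − (-0.1)² = 30.84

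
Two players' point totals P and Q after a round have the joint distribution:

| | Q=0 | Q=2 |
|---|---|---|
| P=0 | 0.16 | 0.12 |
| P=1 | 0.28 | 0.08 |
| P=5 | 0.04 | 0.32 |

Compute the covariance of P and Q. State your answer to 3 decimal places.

1.114

E[P] = 2.16,  E[Q] = 1.04
E[PQ] = 3.36
Cov(P,Q) = E[PQ] − E[P]E[Q] = 3.36 − (2.16)(1.04) = 1.1136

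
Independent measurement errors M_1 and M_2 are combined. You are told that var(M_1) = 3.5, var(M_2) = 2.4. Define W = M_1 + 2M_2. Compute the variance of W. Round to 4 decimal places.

By independence, var(W) = (1)²var(M_1) + (2)²var(M_2)
= (1)²·3.5 + (2)²·2.4 = 13.1

13.1000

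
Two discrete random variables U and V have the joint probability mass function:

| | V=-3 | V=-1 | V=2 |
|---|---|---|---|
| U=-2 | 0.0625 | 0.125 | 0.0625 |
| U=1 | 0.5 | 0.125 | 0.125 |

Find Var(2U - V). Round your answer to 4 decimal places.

12.8086

E[U] = 0.25,  E[V] = -1.5625,  E[UV] = -1
Var(U) = 1.75 − (0.25)² = 1.6875;  Var(V) = 6.0625 − (-1.5625)² = 3.62109375
cov(U,V) = -1 − (0.25)(-1.5625) = -0.609375
Var(2U - V) = (2)²·1.6875 + (-1)²·3.62109375 + 2·(2)·(-1)·-0.609375 = 12.80859375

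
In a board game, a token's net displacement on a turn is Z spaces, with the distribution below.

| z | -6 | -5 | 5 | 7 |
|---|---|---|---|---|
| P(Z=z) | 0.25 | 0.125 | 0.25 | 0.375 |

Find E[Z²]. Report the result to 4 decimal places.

E[Z²] = (-6)²(0.25) + (-5)²(0.125) + (5)²(0.25) + (7)²(0.375) = 36.75

36.7500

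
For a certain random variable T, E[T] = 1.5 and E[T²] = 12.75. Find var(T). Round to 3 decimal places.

var(T) = 12.75 − (1.5)² = 10.5

10.500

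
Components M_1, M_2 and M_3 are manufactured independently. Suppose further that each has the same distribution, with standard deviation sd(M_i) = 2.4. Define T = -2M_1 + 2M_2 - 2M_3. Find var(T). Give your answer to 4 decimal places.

69.1200

var(M_i) = (2.4)² = 5.76
By independence, var(T) = (-2)²var(M_1) + (2)²var(M_2) + (-2)²var(M_3)
= (-2)²·5.76 + (2)²·5.76 + (-2)²·5.76 = 69.12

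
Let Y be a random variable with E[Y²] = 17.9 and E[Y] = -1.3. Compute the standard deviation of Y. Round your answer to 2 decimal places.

var(Y) = 17.9 − (-1.3)² = 16.21
SD(Y) = √16.21 ≈ 4.03

4.03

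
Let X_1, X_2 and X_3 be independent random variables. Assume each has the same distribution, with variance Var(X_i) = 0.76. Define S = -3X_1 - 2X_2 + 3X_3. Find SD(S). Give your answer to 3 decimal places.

By independence, Var(S) = (-3)²Var(X_1) + (-2)²Var(X_2) + (3)²Var(X_3)
= (-3)²·0.76 + (-2)²·0.76 + (3)²·0.76 = 16.72
SD(S) = √16.72 ≈ 4.089

4.089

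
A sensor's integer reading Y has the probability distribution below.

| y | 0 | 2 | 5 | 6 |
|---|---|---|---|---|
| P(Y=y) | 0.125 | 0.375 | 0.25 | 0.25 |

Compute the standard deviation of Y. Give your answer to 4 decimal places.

2.1213

E[Y] = (0)(0.125) + (2)(0.375) + (5)(0.25) + (6)(0.25) = 3.5
E[Y²] = (0)²(0.125) + (2)²(0.375) + (5)²(0.25) + (6)²(0.25) = 16.75
Var(Y) = E[Y²] − (E[Y])² = 16.75 − (3.5)² = 4.5
σ(Y) = √4.5 ≈ 2.1213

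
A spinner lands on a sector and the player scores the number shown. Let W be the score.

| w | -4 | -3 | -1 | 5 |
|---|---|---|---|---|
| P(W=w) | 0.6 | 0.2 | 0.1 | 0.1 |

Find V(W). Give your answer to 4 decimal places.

7.2400

E[W] = (-4)(0.6) + (-3)(0.2) + (-1)(0.1) + (5)(0.1) = -2.6
E[W²] = (-4)²(0.6) + (-3)²(0.2) + (-1)²(0.1) + (5)²(0.1) = 14
V(W) = E[W²] − (E[W])² = 14 − (-2.6)² = 7.24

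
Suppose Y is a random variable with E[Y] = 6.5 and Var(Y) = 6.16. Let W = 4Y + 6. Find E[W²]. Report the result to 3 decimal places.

1122.560

E[4Y + 6] = 4·6.5 + 6 = 32
Var(4Y + 6) = (4)²·6.16 = 98.56
E[W²] = Var(W) + (E[W])² = 98.56 + (32)² = 1122.56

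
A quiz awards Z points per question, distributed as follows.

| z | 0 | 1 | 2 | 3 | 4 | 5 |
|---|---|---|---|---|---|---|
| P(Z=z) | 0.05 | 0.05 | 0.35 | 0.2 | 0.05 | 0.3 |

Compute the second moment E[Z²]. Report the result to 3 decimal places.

E[Z²] = (0)²(0.05) + (1)²(0.05) + (2)²(0.35) + (3)²(0.2) + (4)²(0.05) + (5)²(0.3) = 11.55

11.550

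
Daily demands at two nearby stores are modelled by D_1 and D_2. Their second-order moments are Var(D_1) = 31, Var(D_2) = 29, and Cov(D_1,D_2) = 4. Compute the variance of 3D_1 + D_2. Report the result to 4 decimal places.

332.0000

Var(3D_1 + D_2) = (3)²·Var(D_1) + (1)²·Var(D_2) + 2·(3)·(1)·Cov(D_1,D_2)
= 9·31 + 1·29 + 6·4 = 332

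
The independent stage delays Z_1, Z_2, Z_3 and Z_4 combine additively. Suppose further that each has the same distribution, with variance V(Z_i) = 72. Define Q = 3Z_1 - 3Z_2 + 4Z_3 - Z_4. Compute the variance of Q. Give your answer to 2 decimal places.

2520.00

By independence, V(Q) = (3)²V(Z_1) + (-3)²V(Z_2) + (4)²V(Z_3) + (-1)²V(Z_4)
= (3)²·72 + (-3)²·72 + (4)²·72 + (-1)²·72 = 2520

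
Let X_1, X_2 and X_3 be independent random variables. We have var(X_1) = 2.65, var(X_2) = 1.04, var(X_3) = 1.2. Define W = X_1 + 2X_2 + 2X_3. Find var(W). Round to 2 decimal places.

By independence, var(W) = (1)²var(X_1) + (2)²var(X_2) + (2)²var(X_3)
= (1)²·2.65 + (2)²·1.04 + (2)²·1.2 = 11.61

11.61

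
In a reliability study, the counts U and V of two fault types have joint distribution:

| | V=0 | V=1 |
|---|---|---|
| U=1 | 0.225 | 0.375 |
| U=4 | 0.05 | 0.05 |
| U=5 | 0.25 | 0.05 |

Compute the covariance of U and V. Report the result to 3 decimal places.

-0.363

E[U] = 2.5,  E[V] = 0.475
E[UV] = 0.825
Cov(U,V) = E[UV] − E[U]E[V] = 0.825 − (2.5)(0.475) = -0.3625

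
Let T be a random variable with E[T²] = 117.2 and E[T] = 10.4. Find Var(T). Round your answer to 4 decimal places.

Var(T) = 117.2 − (10.4)² = 9.04

9.0400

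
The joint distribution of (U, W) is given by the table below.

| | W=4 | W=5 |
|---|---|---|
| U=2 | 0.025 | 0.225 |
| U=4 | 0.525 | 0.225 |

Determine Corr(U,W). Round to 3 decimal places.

E[U] = 3.5,  E[W] = 4.45
E[UW] = 15.35
Cov(U,W) = E[UW] − E[U]E[W] = 15.35 − (3.5)(4.45) = -0.225
V(U) = 0.75,  V(W) = 0.2475
ρ = -0.225 / √(0.75·0.2475) ≈ -0.522

-0.522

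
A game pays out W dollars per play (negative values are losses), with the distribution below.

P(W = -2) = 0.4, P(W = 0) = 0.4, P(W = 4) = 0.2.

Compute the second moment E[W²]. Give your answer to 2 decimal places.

4.80

E[W²] = (-2)²(0.4) + (0)²(0.4) + (4)²(0.2) = 4.8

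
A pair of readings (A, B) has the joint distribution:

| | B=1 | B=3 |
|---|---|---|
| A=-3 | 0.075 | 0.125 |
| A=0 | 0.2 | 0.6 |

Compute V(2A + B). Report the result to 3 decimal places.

E[A] = -0.6,  E[B] = 2.45,  E[AB] = -1.35
V(A) = 1.8 − (-0.6)² = 1.44;  V(B) = 6.8 − (2.45)² = 0.7975
Cov(A,B) = -1.35 − (-0.6)(2.45) = 0.12
V(2A + B) = (2)²·1.44 + (1)²·0.7975 + 2·(2)·(1)·0.12 = 7.0375

7.038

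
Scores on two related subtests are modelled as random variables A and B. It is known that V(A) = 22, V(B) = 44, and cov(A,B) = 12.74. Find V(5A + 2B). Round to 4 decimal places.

V(5A + 2B) = (5)²·V(A) + (2)²·V(B) + 2·(5)·(2)·cov(A,B)
= 25·22 + 4·44 + 20·12.74 = 980.8

980.8000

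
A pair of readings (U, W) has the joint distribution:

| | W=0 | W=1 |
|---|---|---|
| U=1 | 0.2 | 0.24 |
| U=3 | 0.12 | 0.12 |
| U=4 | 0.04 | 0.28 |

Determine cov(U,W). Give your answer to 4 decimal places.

0.1584

E[U] = 2.44,  E[W] = 0.64
E[UW] = 1.72
cov(U,W) = E[UW] − E[U]E[W] = 1.72 − (2.44)(0.64) = 0.1584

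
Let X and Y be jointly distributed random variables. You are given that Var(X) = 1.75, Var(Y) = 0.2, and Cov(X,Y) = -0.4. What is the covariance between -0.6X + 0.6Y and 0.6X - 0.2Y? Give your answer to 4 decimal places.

Cov(-0.6X + 0.6Y, 0.6X - 0.2Y) = (-0.6)(0.6)Var(X) + (0.6)(-0.2)Var(Y) + [(-0.6)(-0.2) + (0.6)(0.6)]Cov(X,Y)
= -0.36·1.75 + -0.12·0.2 + 0.48·-0.4 = -0.846

-0.8460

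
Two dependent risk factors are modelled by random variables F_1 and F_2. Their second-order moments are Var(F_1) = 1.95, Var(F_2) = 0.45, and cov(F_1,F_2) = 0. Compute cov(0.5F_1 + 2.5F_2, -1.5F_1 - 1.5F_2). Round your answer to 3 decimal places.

cov(0.5F_1 + 2.5F_2, -1.5F_1 - 1.5F_2) = (0.5)(-1.5)Var(F_1) + (2.5)(-1.5)Var(F_2) + [(0.5)(-1.5) + (2.5)(-1.5)]cov(F_1,F_2)
= -0.75·1.95 + -3.75·0.45 + -4.5·0 = -3.15

-3.150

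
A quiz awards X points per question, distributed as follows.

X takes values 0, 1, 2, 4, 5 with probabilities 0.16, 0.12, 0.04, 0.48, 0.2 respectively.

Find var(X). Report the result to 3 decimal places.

3.226

E[X] = (0)(0.16) + (1)(0.12) + (2)(0.04) + (4)(0.48) + (5)(0.2) = 3.12
E[X²] = (0)²(0.16) + (1)²(0.12) + (2)²(0.04) + (4)²(0.48) + (5)²(0.2) = 12.96
var(X) = E[X²] − (E[X])² = 12.96 − (3.12)² = 3.2256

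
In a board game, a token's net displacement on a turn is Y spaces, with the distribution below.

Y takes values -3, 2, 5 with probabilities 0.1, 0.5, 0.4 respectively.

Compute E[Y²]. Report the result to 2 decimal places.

12.90

E[Y²] = (-3)²(0.1) + (2)²(0.5) + (5)²(0.4) = 12.9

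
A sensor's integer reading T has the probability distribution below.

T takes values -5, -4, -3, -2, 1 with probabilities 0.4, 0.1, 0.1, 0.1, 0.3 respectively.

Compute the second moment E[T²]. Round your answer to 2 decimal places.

E[T²] = (-5)²(0.4) + (-4)²(0.1) + (-3)²(0.1) + (-2)²(0.1) + (1)²(0.3) = 13.2

13.20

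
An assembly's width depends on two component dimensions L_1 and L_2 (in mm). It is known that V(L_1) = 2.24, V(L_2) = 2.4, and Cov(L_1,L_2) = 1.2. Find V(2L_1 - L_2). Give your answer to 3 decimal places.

6.560

V(2L_1 - L_2) = (2)²·V(L_1) + (-1)²·V(L_2) + 2·(2)·(-1)·Cov(L_1,L_2)
= 4·2.24 + 1·2.4 + -4·1.2 = 6.56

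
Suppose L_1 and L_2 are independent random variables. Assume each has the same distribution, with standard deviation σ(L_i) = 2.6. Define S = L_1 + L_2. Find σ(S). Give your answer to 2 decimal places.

3.68

Var(L_i) = (2.6)² = 6.76
By independence, Var(S) = (1)²Var(L_1) + (1)²Var(L_2)
= (1)²·6.76 + (1)²·6.76 = 13.52
σ(S) = √13.52 ≈ 3.68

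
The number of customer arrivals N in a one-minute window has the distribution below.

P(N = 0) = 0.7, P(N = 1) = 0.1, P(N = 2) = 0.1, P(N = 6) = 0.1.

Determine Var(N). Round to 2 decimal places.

3.29

E[N] = (0)(0.7) + (1)(0.1) + (2)(0.1) + (6)(0.1) = 0.9
E[N²] = (0)²(0.7) + (1)²(0.1) + (2)²(0.1) + (6)²(0.1) = 4.1
Var(N) = E[N²] − (E[N])² = 4.1 − (0.9)² = 3.29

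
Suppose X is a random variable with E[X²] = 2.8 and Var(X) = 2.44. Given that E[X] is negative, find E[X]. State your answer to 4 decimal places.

(E[X])² = E[X²] − Var(X) = 2.8 − 2.44 = 0.36
E[X] = −√0.36 = -0.6

-0.6000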